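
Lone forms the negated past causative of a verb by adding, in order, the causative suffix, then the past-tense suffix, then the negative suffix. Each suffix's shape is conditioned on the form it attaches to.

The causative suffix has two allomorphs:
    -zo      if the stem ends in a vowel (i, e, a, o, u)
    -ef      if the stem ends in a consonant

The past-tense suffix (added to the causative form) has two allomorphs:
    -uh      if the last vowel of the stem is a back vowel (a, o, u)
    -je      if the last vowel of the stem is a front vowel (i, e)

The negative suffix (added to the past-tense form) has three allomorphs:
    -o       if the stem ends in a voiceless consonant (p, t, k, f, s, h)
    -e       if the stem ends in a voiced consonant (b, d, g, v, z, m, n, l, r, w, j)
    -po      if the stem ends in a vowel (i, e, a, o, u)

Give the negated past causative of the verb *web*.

*web*: final sound = /b/, a consonant → -ef → *webef*.
Since the last vowel of the causative form *webef* is /e/ (a front vowel), it takes -je, giving *webefje*.
The past-tense form *webefje* — final sound /e/ (a vowel) → -po → *webefjepo*.

webefjepo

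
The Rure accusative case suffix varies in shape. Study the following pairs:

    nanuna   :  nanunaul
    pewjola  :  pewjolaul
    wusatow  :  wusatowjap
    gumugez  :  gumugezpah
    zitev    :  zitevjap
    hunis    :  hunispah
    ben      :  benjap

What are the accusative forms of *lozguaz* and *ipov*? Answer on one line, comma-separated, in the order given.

The pattern is sibilance of the final sound: -pah when the stem ends in a sibilant (*gumugez*, *hunis*); -jap when the stem ends in a non-sibilant consonant (*wusatow*, *zitev*, *ben*); -ul when the stem ends in a vowel (*nanuna*, *pewjola*).
The final sound of *lozguaz* is /z/, which is a sibilant, so the suffix is -pah, giving *lozguazpah*.
The final sound of *ipov* is /v/, which is a non-sibilant consonant, so the suffix is -jap, giving *ipovjap*.

lozguazpah, ipovjap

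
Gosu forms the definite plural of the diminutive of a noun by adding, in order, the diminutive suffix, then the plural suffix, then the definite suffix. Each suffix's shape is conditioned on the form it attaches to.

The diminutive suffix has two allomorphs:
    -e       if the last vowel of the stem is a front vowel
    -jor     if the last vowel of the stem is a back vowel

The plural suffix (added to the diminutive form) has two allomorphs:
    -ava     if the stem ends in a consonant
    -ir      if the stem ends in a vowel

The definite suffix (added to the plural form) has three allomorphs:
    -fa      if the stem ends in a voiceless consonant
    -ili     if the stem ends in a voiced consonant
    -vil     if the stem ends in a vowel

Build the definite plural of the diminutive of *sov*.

The last vowel of *sov* is /o/, which is a back vowel, so the diminutive suffix is -jor, giving *sovjor*.
Since the final sound of the diminutive form *sovjor* is /r/ (a consonant), it takes -ava, giving *sovjorava*.
The plural form *sovjorava*: final sound = /a/, a vowel → -vil → *sovjoravavil*.

sovjoravavil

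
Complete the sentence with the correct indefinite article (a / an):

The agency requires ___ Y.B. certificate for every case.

a

The indefinite article is chosen by the initial *sound* of the following word, not its spelling.
The initialism *Y.B.* is read letter by letter; the first letter, Y, is pronounced /waɪ/, which begins with a consonant sound.
So the article is *a*: The agency requires a Y.B. certificate for every case.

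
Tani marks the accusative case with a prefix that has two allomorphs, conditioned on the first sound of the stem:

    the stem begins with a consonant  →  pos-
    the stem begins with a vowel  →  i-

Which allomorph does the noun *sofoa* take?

pos-

Since the first sound of *sofoa* is /s/ (a consonant), it takes pos-.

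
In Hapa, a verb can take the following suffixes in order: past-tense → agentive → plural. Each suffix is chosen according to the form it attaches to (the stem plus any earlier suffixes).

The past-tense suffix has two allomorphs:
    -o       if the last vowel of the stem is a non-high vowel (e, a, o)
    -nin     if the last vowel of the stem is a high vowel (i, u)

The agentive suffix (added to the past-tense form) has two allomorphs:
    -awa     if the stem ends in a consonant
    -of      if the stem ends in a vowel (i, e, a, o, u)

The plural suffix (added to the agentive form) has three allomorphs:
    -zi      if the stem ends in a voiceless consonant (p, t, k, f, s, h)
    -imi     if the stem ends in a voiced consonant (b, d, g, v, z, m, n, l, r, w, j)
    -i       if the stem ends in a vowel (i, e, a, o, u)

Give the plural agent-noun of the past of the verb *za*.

*za*: last vowel = /a/, a non-high vowel → -o → *zao*.
The past-tense form *zao*: final sound = /o/, a vowel → -of → *zaoof*.
The final sound of the agentive form *zaoof* is /f/, which is a voiceless consonant, so the plural suffix is -zi, giving *zaoofzi*.

zaoofzi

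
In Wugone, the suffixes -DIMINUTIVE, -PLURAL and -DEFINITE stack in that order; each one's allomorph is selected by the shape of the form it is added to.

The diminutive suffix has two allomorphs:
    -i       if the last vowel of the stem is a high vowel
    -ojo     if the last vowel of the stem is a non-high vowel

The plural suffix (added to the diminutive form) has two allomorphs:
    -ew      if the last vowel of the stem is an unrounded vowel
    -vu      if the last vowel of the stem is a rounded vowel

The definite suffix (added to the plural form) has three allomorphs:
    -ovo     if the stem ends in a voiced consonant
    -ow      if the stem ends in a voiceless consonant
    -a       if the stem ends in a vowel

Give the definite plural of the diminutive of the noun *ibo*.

iboojovua

*ibo* — last vowel /o/ (a non-high vowel) → -ojo → *iboojo*.
The last vowel of the diminutive form *iboojo* is /o/, which is a rounded vowel, so the plural suffix is -vu, giving *iboojovu*.
The plural form *iboojovu* — final sound /u/ (a vowel) → -a → *iboojovua*.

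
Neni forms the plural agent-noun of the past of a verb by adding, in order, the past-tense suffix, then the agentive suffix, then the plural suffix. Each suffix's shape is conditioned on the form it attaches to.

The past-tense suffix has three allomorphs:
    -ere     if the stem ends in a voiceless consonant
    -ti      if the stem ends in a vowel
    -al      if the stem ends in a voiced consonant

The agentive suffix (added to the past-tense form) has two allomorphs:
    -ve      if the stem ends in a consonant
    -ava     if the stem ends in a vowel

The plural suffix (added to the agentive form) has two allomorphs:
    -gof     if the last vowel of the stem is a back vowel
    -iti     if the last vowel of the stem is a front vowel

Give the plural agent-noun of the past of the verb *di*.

Since the final sound of *di* is /i/ (a vowel), it takes -ti, giving *diti*.
The past-tense form *diti* — final sound /i/ (a vowel) → -ava → *ditiava*.
Since the last vowel of the agentive form *ditiava* is /a/ (a back vowel), it takes -gof, giving *ditiavagof*.

ditiavagof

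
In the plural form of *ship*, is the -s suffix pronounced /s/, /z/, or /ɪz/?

The stem *ship* ends in a voiceless non-sibilant consonant.
The plural suffix surfaces as /ɪz/ after sibilants, /s/ after other voiceless consonants, and /z/ after other voiced sounds.
So the plural -s on *ship* is pronounced /s/.

/s/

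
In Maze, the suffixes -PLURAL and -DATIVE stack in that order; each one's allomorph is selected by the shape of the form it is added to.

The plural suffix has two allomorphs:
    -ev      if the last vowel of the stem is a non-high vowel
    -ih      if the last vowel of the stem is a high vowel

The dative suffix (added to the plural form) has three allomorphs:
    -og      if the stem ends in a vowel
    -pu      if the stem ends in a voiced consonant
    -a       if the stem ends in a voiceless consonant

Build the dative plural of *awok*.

awokevpu

Since the last vowel of *awok* is /o/ (a non-high vowel), it takes -ev, giving *awokev*.
The final sound of the plural form *awokev* is /v/, which is a voiced consonant, so the dative suffix is -pu, giving *awokevpu*.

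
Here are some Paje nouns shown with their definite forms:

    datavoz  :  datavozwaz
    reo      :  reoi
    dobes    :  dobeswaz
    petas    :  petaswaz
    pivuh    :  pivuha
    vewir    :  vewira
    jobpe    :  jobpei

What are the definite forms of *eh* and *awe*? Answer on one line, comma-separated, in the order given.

Looking at the final sound of each stem: -waz when the stem ends in a sibilant (*datavoz*, *dobes*, *petas*); -a when the stem ends in a non-sibilant consonant (*pivuh*, *vewir*); -i when the stem ends in a vowel (*reo*, *jobpe*).
*eh* — final sound /h/ (a non-sibilant consonant) → -a → *eha*.
Since the final sound of *awe* is /e/ (a vowel), it takes -i, giving *awei*.

eha, awei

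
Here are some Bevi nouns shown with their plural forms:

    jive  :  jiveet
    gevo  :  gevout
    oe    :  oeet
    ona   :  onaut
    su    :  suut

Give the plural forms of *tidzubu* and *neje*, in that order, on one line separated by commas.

tidzubuut, nejeet

The alternation tracks the last vowel of the stem — -et when the last vowel of the stem is a front vowel (*jive*, *oe*); -ut when the last vowel of the stem is a back vowel (*gevo*, *ona*, *su*).
*tidzubu*: last vowel = /u/, a back vowel → -ut → *tidzubuut*.
The last vowel of *neje* is /e/, which is a front vowel, so the suffix is -et, giving *nejeet*.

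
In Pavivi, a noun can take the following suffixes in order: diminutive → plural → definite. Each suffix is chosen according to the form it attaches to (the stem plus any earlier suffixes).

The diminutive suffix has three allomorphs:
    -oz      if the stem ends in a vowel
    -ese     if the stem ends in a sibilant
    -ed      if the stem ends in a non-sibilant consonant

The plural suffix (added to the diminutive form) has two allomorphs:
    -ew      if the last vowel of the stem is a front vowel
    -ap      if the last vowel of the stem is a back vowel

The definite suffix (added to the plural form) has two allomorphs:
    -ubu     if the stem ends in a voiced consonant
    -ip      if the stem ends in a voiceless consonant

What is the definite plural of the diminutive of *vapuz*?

*vapuz* — final sound /z/ (a sibilant) → -ese → *vapuzese*.
The diminutive form *vapuzese* — last vowel /e/ (a front vowel) → -ew → *vapuzeseew*.
The plural form *vapuzeseew*: final consonant = /w/, voiced → -ubu → *vapuzeseewubu*.

vapuzeseewubu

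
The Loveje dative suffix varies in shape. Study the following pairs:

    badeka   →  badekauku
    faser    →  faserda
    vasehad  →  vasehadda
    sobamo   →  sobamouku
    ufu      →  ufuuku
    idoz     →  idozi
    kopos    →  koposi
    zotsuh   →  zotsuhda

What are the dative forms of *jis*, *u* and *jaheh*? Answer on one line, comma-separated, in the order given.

jisi, uuku, jahehda

The pattern is sibilance of the final sound: -i when the stem ends in a sibilant (*idoz*, *kopos*); -da when the stem ends in a non-sibilant consonant (*faser*, *vasehad*, *zotsuh*); -uku when the stem ends in a vowel (*badeka*, *sobamo*, *ufu*).
The final sound of *jis* is /s/, which is a sibilant, so the suffix is -i, giving *jisi*.
*u*: final sound = /u/, a vowel → -uku → *uuku*.
*jaheh* — final sound /h/ (a non-sibilant consonant) → -da → *jahehda*.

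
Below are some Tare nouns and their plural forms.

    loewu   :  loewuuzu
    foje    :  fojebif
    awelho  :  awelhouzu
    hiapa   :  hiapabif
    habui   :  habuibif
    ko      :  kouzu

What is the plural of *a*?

abif

Looking at the last vowel of each stem: -uzu when the last vowel of the stem is a rounded vowel (*loewu*, *awelho*, *ko*); -bif when the last vowel of the stem is an unrounded vowel (*foje*, *hiapa*, *habui*).
Since the last vowel of *a* is /a/ (an unrounded vowel), it takes -bif, giving *abif*.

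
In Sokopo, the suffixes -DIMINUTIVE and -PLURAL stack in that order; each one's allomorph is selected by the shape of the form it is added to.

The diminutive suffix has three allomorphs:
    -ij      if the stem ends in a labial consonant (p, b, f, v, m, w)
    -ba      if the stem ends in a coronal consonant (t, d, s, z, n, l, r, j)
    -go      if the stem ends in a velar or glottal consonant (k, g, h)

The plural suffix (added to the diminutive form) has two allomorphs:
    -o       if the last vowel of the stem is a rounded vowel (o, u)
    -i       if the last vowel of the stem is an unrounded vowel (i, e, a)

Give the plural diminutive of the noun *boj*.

bojbai

Since the final consonant of *boj* is /j/ (coronal), it takes -ba, giving *bojba*.
The diminutive form *bojba*: last vowel = /a/, an unrounded vowel → -i → *bojbai*.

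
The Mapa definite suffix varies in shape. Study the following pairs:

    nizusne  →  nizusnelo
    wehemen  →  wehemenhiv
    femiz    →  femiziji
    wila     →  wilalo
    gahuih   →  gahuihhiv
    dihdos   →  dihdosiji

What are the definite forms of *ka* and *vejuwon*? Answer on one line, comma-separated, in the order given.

The pattern is sibilance of the final sound: -iji when the stem ends in a sibilant (*femiz*, *dihdos*); -hiv when the stem ends in a non-sibilant consonant (*wehemen*, *gahuih*); -lo when the stem ends in a vowel (*nizusne*, *wila*).
*ka* — final sound /a/ (a vowel) → -lo → *kalo*.
The final sound of *vejuwon* is /n/, which is a non-sibilant consonant, so the suffix is -hiv, giving *vejuwonhiv*.

kalo, vejuwonhiv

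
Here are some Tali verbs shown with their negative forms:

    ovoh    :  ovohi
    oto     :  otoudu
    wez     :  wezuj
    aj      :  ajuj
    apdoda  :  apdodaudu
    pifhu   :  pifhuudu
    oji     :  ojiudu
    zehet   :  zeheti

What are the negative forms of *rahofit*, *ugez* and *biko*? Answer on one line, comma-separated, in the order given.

The pattern is voicing of the final sound: -i when the stem ends in a voiceless consonant (*ovoh*, *zehet*); -uj when the stem ends in a voiced consonant (*wez*, *aj*); -udu when the stem ends in a vowel (*oto*, *apdoda*, *pifhu*, *oji*).
*rahofit*: final sound = /t/, a voiceless consonant → -i → *rahofiti*.
Since the final sound of *ugez* is /z/ (a voiced consonant), it takes -uj, giving *ugezuj*.
The final sound of *biko* is /o/, which is a vowel, so the suffix is -udu, giving *bikoudu*.

rahofiti, ugezuj, bikoudu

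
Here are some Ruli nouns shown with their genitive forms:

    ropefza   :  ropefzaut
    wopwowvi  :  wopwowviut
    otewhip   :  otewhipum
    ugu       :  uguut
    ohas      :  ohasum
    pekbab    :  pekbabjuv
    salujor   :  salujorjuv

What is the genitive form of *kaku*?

kakuut

The alternation tracks the final sound of the stem — -um when the stem ends in a voiceless consonant (*otewhip*, *ohas*); -juv when the stem ends in a voiced consonant (*pekbab*, *salujor*); -ut when the stem ends in a vowel (*ropefza*, *wopwowvi*, *ugu*).
*kaku* — final sound /u/ (a vowel) → -ut → *kakuut*.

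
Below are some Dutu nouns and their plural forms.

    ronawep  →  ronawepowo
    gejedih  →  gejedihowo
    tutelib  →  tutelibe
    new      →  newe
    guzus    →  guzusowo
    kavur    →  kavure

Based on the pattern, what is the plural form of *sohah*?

sohahowo

The pattern is voicing of the final consonant: -owo when the stem ends in a voiceless consonant (*ronawep*, *gejedih*, *guzus*); -e when the stem ends in a voiced consonant (*tutelib*, *new*, *kavur*).
*sohah*: final consonant = /h/, voiceless → -owo → *sohahowo*.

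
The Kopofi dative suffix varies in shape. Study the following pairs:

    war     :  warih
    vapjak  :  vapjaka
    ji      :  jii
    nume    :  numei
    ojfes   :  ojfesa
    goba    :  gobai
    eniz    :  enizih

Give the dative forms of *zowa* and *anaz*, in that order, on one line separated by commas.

The suffix is conditioned by the final sound: -a when the stem ends in a voiceless consonant (*vapjak*, *ojfes*); -ih when the stem ends in a voiced consonant (*war*, *eniz*); -i when the stem ends in a vowel (*ji*, *nume*, *goba*).
The final sound of *zowa* is /a/, which is a vowel, so the suffix is -i, giving *zowai*.
*anaz*: final sound = /z/, a voiced consonant → -ih → *anazih*.

zowai, anazih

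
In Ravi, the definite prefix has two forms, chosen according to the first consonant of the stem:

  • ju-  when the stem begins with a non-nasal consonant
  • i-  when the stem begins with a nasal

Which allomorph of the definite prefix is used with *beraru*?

Since the first consonant of *beraru* is /b/ (non-nasal), it takes ju-.

ju-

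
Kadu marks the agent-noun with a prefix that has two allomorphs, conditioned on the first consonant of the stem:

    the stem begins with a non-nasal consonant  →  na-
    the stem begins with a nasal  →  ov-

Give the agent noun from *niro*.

ovniro

The first consonant of *niro* is /n/, which is a nasal, so the prefix is ov-, giving *ovniro*.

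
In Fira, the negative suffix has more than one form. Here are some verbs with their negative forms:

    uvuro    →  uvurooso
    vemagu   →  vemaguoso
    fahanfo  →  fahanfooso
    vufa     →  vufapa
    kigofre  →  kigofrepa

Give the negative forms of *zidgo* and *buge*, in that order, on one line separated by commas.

The pattern is rounding harmony: -oso when the last vowel of the stem is a rounded vowel (*uvuro*, *vemagu*, *fahanfo*); -pa when the last vowel of the stem is an unrounded vowel (*vufa*, *kigofre*).
Since the last vowel of *zidgo* is /o/ (a rounded vowel), it takes -oso, giving *zidgooso*.
The last vowel of *buge* is /e/, which is an unrounded vowel, so the suffix is -pa, giving *bugepa*.

zidgooso, bugepa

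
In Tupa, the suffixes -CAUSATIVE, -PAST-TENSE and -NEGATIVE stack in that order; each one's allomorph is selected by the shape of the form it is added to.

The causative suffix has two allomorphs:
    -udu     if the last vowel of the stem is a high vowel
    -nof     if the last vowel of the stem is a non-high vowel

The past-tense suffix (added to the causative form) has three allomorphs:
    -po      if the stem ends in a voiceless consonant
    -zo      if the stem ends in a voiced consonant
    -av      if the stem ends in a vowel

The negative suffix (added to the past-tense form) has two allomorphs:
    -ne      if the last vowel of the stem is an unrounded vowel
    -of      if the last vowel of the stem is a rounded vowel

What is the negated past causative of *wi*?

wiuduavne

*wi* — last vowel /i/ (a high vowel) → -udu → *wiudu*.
The causative form *wiudu*: final sound = /u/, a vowel → -av → *wiuduav*.
The past-tense form *wiuduav*: last vowel = /a/, an unrounded vowel → -ne → *wiuduavne*.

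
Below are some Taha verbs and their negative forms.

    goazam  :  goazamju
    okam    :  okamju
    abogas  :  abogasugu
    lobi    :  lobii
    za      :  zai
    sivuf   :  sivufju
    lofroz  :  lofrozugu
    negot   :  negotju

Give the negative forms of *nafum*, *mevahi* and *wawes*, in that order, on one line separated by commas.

nafumju, mevahii, wawesugu

The suffix is conditioned by the final sound: -ugu when the stem ends in a sibilant (*abogas*, *lofroz*); -ju when the stem ends in a non-sibilant consonant (*goazam*, *okam*, *sivuf*, *negot*); -i when the stem ends in a vowel (*lobi*, *za*).
Since the final sound of *nafum* is /m/ (a non-sibilant consonant), it takes -ju, giving *nafumju*.
The final sound of *mevahi* is /i/, which is a vowel, so the suffix is -i, giving *mevahii*.
*wawes*: final sound = /s/, a sibilant → -ugu → *wawesugu*.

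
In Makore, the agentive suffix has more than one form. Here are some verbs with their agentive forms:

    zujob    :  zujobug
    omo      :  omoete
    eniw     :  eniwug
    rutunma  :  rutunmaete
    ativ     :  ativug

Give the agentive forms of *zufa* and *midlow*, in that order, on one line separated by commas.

zufaete, midlowug

The pattern is consonant vs. vowel: -ug when the stem ends in a consonant (*zujob*, *eniw*, *ativ*); -ete when the stem ends in a vowel (*omo*, *rutunma*).
The final sound of *zufa* is /a/, which is a vowel, so the suffix is -ete, giving *zufaete*.
*midlow* — final sound /w/ (a consonant) → -ug → *midlowug*.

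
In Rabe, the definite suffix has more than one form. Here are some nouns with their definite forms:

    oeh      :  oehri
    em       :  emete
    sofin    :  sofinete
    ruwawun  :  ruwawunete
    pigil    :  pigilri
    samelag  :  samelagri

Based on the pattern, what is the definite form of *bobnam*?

bobnamete

The alternation tracks the final consonant of the stem — -ete when the stem ends in a nasal (*em*, *sofin*, *ruwawun*); -ri when the stem ends in a non-nasal consonant (*oeh*, *pigil*, *samelag*).
The final consonant of *bobnam* is /m/, which is a nasal, so the suffix is -ete, giving *bobnamete*.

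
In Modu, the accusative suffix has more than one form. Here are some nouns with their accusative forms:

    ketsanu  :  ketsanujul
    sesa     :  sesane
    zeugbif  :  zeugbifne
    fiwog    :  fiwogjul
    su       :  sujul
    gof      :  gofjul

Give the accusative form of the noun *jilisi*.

jilisine

The pattern is rounding harmony: -jul when the last vowel of the stem is a rounded vowel (*ketsanu*, *fiwog*, *su*, *gof*); -ne when the last vowel of the stem is an unrounded vowel (*sesa*, *zeugbif*).
Since the last vowel of *jilisi* is /i/ (an unrounded vowel), it takes -ne, giving *jilisine*.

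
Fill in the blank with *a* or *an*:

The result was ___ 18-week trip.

an

The indefinite article is chosen by the initial *sound* of the following word, not its spelling.
The number *18* is spoken "eighteen", beginning with /ˌeɪˈtiːn/ — a vowel sound.
So the article is *an*: The result was an 18-week trip.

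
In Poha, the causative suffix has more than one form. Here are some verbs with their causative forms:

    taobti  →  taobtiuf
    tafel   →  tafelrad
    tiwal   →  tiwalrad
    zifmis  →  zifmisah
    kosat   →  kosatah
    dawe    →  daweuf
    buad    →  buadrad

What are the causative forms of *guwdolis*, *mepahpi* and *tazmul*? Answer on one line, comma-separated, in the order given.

guwdolisah, mepahpiuf, tazmulrad

The suffix is conditioned by the final sound: -ah when the stem ends in a voiceless consonant (*zifmis*, *kosat*); -rad when the stem ends in a voiced consonant (*tafel*, *tiwal*, *buad*); -uf when the stem ends in a vowel (*taobti*, *dawe*).
The final sound of *guwdolis* is /s/, which is a voiceless consonant, so the suffix is -ah, giving *guwdolisah*.
*mepahpi*: final sound = /i/, a vowel → -uf → *mepahpiuf*.
The final sound of *tazmul* is /l/, which is a voiced consonant, so the suffix is -rad, giving *tazmulrad*.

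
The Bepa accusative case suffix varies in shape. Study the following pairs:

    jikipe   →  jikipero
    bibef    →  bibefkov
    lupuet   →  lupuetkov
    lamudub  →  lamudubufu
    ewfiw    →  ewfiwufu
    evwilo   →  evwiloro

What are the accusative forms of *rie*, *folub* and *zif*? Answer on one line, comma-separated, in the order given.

riero, folubufu, zifkov

The suffix is conditioned by the final sound: -kov when the stem ends in a voiceless consonant (*bibef*, *lupuet*); -ufu when the stem ends in a voiced consonant (*lamudub*, *ewfiw*); -ro when the stem ends in a vowel (*jikipe*, *evwilo*).
*rie*: final sound = /e/, a vowel → -ro → *riero*.
*folub*: final sound = /b/, a voiced consonant → -ufu → *folubufu*.
Since the final sound of *zif* is /f/ (a voiceless consonant), it takes -kov, giving *zifkov*.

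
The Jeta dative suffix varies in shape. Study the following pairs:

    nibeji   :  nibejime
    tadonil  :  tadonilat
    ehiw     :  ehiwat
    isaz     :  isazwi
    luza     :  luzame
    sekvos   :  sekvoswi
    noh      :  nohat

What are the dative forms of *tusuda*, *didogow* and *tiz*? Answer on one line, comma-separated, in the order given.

Looking at the final sound of each stem: -wi when the stem ends in a sibilant (*isaz*, *sekvos*); -at when the stem ends in a non-sibilant consonant (*tadonil*, *ehiw*, *noh*); -me when the stem ends in a vowel (*nibeji*, *luza*).
*tusuda*: final sound = /a/, a vowel → -me → *tusudame*.
*didogow*: final sound = /w/, a non-sibilant consonant → -at → *didogowat*.
*tiz* — final sound /z/ (a sibilant) → -wi → *tizwi*.

tusudame, didogowat, tizwi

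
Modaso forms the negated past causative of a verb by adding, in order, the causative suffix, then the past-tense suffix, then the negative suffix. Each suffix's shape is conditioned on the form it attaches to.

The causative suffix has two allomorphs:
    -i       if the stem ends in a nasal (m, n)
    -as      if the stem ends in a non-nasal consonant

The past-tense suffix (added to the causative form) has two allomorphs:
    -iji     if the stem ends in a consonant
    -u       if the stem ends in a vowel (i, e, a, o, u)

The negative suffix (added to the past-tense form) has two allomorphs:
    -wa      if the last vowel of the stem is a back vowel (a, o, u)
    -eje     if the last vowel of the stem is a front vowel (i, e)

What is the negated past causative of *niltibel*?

niltibelasijieje

*niltibel*: final consonant = /l/, non-nasal → -as → *niltibelas*.
The causative form *niltibelas* — final sound /s/ (a consonant) → -iji → *niltibelasiji*.
The past-tense form *niltibelasiji* — last vowel /i/ (a front vowel) → -eje → *niltibelasijieje*.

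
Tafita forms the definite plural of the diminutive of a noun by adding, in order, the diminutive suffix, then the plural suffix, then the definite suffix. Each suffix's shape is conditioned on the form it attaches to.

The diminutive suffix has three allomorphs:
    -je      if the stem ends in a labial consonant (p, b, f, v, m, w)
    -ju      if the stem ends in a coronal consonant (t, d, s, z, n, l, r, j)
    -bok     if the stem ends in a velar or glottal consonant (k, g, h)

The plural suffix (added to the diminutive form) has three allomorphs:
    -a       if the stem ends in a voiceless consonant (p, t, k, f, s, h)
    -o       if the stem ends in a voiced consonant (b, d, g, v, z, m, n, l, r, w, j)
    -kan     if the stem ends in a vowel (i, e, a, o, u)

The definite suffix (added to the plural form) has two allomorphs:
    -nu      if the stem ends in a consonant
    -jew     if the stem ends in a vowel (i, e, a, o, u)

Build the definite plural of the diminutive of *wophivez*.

The final consonant of *wophivez* is /z/, which is coronal, so the diminutive suffix is -ju, giving *wophivezju*.
The diminutive form *wophivezju* — final sound /u/ (a vowel) → -kan → *wophivezjukan*.
Since the final sound of the plural form *wophivezjukan* is /n/ (a consonant), it takes -nu, giving *wophivezjukannu*.

wophivezjukannu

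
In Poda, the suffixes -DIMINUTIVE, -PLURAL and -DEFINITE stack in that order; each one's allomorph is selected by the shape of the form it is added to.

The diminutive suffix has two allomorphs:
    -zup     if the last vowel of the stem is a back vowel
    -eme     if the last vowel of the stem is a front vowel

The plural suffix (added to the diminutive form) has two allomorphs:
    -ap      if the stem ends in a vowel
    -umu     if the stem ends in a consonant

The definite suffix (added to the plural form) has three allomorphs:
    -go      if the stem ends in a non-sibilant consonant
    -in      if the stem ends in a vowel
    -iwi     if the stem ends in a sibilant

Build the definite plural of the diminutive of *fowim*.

fowimemeapgo

The last vowel of *fowim* is /i/, which is a front vowel, so the diminutive suffix is -eme, giving *fowimeme*.
The diminutive form *fowimeme*: final sound = /e/, a vowel → -ap → *fowimemeap*.
The final sound of the plural form *fowimemeap* is /p/, which is a non-sibilant consonant, so the definite suffix is -go, giving *fowimemeapgo*.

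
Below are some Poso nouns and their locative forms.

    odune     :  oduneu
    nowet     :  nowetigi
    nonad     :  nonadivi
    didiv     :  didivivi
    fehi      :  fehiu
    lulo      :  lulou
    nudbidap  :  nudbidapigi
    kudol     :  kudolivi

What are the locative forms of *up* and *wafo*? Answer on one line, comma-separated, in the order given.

The alternation tracks the final sound of the stem — -igi when the stem ends in a voiceless consonant (*nowet*, *nudbidap*); -ivi when the stem ends in a voiced consonant (*nonad*, *didiv*, *kudol*); -u when the stem ends in a vowel (*odune*, *fehi*, *lulo*).
*up* — final sound /p/ (a voiceless consonant) → -igi → *upigi*.
*wafo* — final sound /o/ (a vowel) → -u → *wafou*.

upigi, wafou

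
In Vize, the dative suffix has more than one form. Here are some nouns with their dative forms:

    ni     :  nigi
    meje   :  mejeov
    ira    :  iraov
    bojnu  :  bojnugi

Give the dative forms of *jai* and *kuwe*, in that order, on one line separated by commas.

The pattern is height harmony: -gi when the last vowel of the stem is a high vowel (*ni*, *bojnu*); -ov when the last vowel of the stem is a non-high vowel (*meje*, *ira*).
*jai*: last vowel = /i/, a high vowel → -gi → *jaigi*.
Since the last vowel of *kuwe* is /e/ (a non-high vowel), it takes -ov, giving *kuweov*.

jaigi, kuweov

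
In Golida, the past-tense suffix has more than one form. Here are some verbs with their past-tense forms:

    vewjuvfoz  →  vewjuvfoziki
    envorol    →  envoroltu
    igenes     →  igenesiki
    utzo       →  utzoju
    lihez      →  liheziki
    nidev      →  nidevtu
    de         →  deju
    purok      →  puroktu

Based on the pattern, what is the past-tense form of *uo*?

The pattern is sibilance of the final sound: -iki when the stem ends in a sibilant (*vewjuvfoz*, *igenes*, *lihez*); -tu when the stem ends in a non-sibilant consonant (*envorol*, *nidev*, *purok*); -ju when the stem ends in a vowel (*utzo*, *de*).
*uo* — final sound /o/ (a vowel) → -ju → *uoju*.

uoju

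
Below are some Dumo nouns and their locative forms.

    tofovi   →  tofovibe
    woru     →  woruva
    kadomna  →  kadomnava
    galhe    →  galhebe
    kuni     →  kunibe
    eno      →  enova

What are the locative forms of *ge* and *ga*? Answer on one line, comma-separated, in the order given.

gebe, gava

The pattern is front/back vowel harmony: -be when the last vowel of the stem is a front vowel (*tofovi*, *galhe*, *kuni*); -va when the last vowel of the stem is a back vowel (*woru*, *kadomna*, *eno*).
The last vowel of *ge* is /e/, which is a front vowel, so the suffix is -be, giving *gebe*.
Since the last vowel of *ga* is /a/ (a back vowel), it takes -va, giving *gava*.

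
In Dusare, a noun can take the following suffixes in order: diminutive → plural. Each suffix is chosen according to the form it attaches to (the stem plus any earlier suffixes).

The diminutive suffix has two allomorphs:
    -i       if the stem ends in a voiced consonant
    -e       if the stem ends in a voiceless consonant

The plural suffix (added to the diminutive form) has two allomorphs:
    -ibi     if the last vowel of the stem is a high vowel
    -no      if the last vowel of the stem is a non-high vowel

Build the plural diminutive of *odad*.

odadiibi

*odad* — final consonant /d/ (voiced) → -i → *odadi*.
The last vowel of the diminutive form *odadi* is /i/, which is a high vowel, so the plural suffix is -ibi, giving *odadiibi*.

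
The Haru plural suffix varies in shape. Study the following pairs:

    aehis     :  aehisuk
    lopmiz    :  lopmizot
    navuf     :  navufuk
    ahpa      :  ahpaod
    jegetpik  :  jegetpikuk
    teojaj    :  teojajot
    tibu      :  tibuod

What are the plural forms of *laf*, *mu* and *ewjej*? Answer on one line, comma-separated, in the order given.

lafuk, muod, ewjejot

The pattern is voicing of the final sound: -uk when the stem ends in a voiceless consonant (*aehis*, *navuf*, *jegetpik*); -ot when the stem ends in a voiced consonant (*lopmiz*, *teojaj*); -od when the stem ends in a vowel (*ahpa*, *tibu*).
*laf* — final sound /f/ (a voiceless consonant) → -uk → *lafuk*.
The final sound of *mu* is /u/, which is a vowel, so the suffix is -od, giving *muod*.
Since the final sound of *ewjej* is /j/ (a voiced consonant), it takes -ot, giving *ewjejot*.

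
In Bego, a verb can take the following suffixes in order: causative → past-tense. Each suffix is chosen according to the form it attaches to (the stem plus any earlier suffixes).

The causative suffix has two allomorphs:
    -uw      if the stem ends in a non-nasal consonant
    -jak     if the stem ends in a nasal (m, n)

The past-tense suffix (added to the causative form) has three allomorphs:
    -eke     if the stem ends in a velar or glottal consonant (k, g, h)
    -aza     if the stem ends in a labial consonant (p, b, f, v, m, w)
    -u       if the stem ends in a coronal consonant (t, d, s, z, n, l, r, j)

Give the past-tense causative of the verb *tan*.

tanjakeke

Since the final consonant of *tan* is /n/ (a nasal), it takes -jak, giving *tanjak*.
Since the final consonant of the causative form *tanjak* is /k/ (velar/glottal), it takes -eke, giving *tanjakeke*.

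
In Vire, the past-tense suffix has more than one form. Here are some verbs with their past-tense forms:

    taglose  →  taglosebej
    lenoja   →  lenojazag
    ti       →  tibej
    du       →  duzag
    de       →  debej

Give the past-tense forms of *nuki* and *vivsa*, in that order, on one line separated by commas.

The alternation tracks the last vowel of the stem — -bej when the last vowel of the stem is a front vowel (*taglose*, *ti*, *de*); -zag when the last vowel of the stem is a back vowel (*lenoja*, *du*).
*nuki* — last vowel /i/ (a front vowel) → -bej → *nukibej*.
Since the last vowel of *vivsa* is /a/ (a back vowel), it takes -zag, giving *vivsazag*.

nukibej, vivsazag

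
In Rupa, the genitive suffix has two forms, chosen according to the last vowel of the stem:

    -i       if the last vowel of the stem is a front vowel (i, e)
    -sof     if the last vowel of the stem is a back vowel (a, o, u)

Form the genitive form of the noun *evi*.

evii

The last vowel of *evi* is /i/, which is a front vowel, so the suffix is -i, giving *evii*.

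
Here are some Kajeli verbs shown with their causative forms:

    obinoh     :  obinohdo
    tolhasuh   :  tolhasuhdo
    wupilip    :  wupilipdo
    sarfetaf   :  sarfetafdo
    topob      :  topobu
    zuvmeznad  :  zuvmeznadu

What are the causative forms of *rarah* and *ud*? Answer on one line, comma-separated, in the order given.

rarahdo, udu

The alternation tracks the final consonant of the stem — -do when the stem ends in a voiceless consonant (*obinoh*, *tolhasuh*, *wupilip*, *sarfetaf*); -u when the stem ends in a voiced consonant (*topob*, *zuvmeznad*).
Since the final consonant of *rarah* is /h/ (voiceless), it takes -do, giving *rarahdo*.
*ud*: final consonant = /d/, voiced → -u → *udu*.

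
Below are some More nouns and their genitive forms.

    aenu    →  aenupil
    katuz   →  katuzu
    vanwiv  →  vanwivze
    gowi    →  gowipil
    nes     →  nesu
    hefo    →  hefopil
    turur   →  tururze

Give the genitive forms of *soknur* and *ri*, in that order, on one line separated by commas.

Looking at the final sound of each stem: -u when the stem ends in a sibilant (*katuz*, *nes*); -ze when the stem ends in a non-sibilant consonant (*vanwiv*, *turur*); -pil when the stem ends in a vowel (*aenu*, *gowi*, *hefo*).
*soknur* — final sound /r/ (a non-sibilant consonant) → -ze → *soknurze*.
*ri* — final sound /i/ (a vowel) → -pil → *ripil*.

soknurze, ripil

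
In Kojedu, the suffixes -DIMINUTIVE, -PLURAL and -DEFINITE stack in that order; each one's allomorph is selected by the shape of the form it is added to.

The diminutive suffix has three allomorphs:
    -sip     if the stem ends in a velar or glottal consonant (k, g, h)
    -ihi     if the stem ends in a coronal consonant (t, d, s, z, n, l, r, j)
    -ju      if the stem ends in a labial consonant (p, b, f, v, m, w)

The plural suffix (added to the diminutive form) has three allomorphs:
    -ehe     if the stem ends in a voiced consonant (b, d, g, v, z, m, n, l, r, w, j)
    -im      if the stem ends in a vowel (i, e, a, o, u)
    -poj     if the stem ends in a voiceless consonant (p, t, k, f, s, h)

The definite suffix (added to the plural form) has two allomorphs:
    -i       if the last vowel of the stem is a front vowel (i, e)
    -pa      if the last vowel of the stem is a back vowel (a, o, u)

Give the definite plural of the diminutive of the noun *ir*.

*ir* — final consonant /r/ (coronal) → -ihi → *irihi*.
Since the final sound of the diminutive form *irihi* is /i/ (a vowel), it takes -im, giving *irihiim*.
The last vowel of the plural form *irihiim* is /i/, which is a front vowel, so the definite suffix is -i, giving *irihiimi*.

irihiimi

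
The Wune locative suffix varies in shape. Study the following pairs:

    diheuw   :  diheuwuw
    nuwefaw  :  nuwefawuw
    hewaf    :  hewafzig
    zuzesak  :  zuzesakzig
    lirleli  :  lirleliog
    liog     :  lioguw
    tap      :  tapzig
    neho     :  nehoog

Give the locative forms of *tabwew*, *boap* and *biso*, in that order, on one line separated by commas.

tabwewuw, boapzig, bisoog

Looking at the final sound of each stem: -zig when the stem ends in a voiceless consonant (*hewaf*, *zuzesak*, *tap*); -uw when the stem ends in a voiced consonant (*diheuw*, *nuwefaw*, *liog*); -og when the stem ends in a vowel (*lirleli*, *neho*).
The final sound of *tabwew* is /w/, which is a voiced consonant, so the suffix is -uw, giving *tabwewuw*.
The final sound of *boap* is /p/, which is a voiceless consonant, so the suffix is -zig, giving *boapzig*.
*biso* — final sound /o/ (a vowel) → -og → *bisoog*.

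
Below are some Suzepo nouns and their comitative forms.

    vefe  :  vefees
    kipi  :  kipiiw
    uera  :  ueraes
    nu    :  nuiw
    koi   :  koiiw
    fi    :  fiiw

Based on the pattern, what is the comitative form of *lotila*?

The alternation tracks the last vowel of the stem — -iw when the last vowel of the stem is a high vowel (*kipi*, *nu*, *koi*, *fi*); -es when the last vowel of the stem is a non-high vowel (*vefe*, *uera*).
The last vowel of *lotila* is /a/, which is a non-high vowel, so the suffix is -es, giving *lotilaes*.

lotilaes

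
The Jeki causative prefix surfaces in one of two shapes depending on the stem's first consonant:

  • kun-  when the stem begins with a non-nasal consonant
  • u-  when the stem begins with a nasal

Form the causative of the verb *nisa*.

unisa

*nisa* — first consonant /n/ (a nasal) → u- → *unisa*.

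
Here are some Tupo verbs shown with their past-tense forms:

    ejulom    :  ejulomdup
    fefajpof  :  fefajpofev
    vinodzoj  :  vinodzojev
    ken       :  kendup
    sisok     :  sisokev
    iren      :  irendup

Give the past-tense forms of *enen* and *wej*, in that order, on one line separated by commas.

enendup, wejev

Looking at the final consonant of each stem: -dup when the stem ends in a nasal (*ejulom*, *ken*, *iren*); -ev when the stem ends in a non-nasal consonant (*fefajpof*, *vinodzoj*, *sisok*).
*enen* — final consonant /n/ (a nasal) → -dup → *enendup*.
*wej*: final consonant = /j/, non-nasal → -ev → *wejev*.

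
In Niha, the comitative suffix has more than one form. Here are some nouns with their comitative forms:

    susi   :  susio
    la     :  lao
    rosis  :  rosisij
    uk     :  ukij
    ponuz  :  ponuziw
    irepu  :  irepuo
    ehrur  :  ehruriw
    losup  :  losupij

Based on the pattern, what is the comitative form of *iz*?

iziw

Looking at the final sound of each stem: -ij when the stem ends in a voiceless consonant (*rosis*, *uk*, *losup*); -iw when the stem ends in a voiced consonant (*ponuz*, *ehrur*); -o when the stem ends in a vowel (*susi*, *la*, *irepu*).
*iz* — final sound /z/ (a voiced consonant) → -iw → *iziw*.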